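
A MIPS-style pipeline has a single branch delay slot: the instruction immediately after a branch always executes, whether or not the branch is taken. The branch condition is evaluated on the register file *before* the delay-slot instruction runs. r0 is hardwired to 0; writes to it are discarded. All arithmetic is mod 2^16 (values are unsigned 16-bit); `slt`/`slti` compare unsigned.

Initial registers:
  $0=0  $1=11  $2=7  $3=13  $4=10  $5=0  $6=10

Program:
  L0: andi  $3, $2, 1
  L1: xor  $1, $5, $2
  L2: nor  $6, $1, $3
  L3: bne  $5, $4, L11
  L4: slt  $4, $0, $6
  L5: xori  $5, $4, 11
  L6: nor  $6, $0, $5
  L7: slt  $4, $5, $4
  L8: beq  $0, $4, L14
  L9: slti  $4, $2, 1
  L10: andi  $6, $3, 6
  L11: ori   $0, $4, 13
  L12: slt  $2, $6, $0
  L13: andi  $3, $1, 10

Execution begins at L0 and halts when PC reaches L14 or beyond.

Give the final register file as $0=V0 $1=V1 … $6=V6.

$0=0 $1=7 $2=0 $3=2 $4=1 $5=0 $6=65528

#0 andi  $3, $2, 1 ; 0/11/7/1/10/0/10
#1 xor  $1, $5, $2 ; 0/7/7/1/10/0/10
#2 nor  $6, $1, $3 ; 0/7/7/1/10/0/65528
#3 bne  $5, $4, L11 ; 0/7/7/1/10/0/65528 ; →target
#4 slt  $4, $0, $6 ; 0/7/7/1/1/0/65528
#11 ori   $0, $4, 13 ; 0/7/7/1/1/0/65528
#12 slt  $2, $6, $0 ; 0/7/0/1/1/0/65528
#13 andi  $3, $1, 10 ; 0/7/0/2/1/0/65528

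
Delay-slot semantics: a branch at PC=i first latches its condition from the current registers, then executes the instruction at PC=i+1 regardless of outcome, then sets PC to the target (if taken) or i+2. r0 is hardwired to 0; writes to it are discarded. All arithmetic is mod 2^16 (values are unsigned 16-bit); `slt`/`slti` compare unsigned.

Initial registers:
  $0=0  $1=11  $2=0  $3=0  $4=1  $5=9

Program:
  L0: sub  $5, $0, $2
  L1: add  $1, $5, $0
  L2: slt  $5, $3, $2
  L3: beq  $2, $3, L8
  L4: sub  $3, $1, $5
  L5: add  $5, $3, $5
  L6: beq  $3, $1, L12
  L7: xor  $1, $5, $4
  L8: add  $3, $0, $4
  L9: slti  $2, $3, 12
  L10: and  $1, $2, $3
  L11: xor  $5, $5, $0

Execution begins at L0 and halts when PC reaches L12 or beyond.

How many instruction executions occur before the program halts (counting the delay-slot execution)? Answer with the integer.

PC=0  sub  $5, $0, $2        | $0=0 $1=11 $2=0 $3=0 $4=1 $5=0
PC=1  add  $1, $5, $0        | $0=0 $1=0 $2=0 $3=0 $4=1 $5=0
PC=2  slt  $5, $3, $2        | $0=0 $1=0 $2=0 $3=0 $4=1 $5=0
PC=3  beq  $2, $3, L8        | $0=0 $1=0 $2=0 $3=0 $4=1 $5=0  [TAKEN]
PC=4  sub  $3, $1, $5        | $0=0 $1=0 $2=0 $3=0 $4=1 $5=0
PC=8  add  $3, $0, $4        | $0=0 $1=0 $2=0 $3=1 $4=1 $5=0
PC=9  slti  $2, $3, 12       | $0=0 $1=0 $2=1 $3=1 $4=1 $5=0
PC=10 and  $1, $2, $3        | $0=0 $1=1 $2=1 $3=1 $4=1 $5=0
PC=11 xor  $5, $5, $0        | $0=0 $1=1 $2=1 $3=1 $4=1 $5=0

9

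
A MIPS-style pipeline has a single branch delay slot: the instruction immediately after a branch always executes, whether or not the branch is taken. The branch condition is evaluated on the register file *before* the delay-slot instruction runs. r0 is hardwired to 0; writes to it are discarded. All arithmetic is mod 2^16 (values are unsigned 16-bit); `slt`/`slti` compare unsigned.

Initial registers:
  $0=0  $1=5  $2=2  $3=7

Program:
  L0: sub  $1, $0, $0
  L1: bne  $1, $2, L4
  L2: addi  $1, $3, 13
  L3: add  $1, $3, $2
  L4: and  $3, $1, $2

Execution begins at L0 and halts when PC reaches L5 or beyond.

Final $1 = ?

#0 sub  $1, $0, $0 ; 0/0/2/7
#1 bne  $1, $2, L4 ; 0/0/2/7 ; →target
#2 addi  $1, $3, 13 ; 0/20/2/7
#4 and  $3, $1, $2 ; 0/20/2/0

20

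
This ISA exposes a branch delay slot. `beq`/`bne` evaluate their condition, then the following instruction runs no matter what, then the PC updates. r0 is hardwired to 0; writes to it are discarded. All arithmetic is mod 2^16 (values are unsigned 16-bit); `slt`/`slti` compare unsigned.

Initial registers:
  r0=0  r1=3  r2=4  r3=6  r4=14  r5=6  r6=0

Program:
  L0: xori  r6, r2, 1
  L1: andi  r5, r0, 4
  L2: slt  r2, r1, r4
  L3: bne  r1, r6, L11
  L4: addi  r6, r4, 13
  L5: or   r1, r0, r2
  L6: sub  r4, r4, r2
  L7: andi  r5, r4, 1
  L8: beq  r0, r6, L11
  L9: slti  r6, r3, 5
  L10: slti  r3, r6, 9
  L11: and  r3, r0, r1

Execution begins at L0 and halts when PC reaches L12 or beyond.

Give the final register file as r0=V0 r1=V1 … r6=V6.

r0=0 r1=3 r2=1 r3=0 r4=14 r5=0 r6=27

#0 xori  r6, r2, 1 ; 0/3/4/6/14/6/5
#1 andi  r5, r0, 4 ; 0/3/4/6/14/0/5
#2 slt  r2, r1, r4 ; 0/3/1/6/14/0/5
#3 bne  r1, r6, L11 ; 0/3/1/6/14/0/5 ; →target
#4 addi  r6, r4, 13 ; 0/3/1/6/14/0/27
#11 and  r3, r0, r1 ; 0/3/1/0/14/0/27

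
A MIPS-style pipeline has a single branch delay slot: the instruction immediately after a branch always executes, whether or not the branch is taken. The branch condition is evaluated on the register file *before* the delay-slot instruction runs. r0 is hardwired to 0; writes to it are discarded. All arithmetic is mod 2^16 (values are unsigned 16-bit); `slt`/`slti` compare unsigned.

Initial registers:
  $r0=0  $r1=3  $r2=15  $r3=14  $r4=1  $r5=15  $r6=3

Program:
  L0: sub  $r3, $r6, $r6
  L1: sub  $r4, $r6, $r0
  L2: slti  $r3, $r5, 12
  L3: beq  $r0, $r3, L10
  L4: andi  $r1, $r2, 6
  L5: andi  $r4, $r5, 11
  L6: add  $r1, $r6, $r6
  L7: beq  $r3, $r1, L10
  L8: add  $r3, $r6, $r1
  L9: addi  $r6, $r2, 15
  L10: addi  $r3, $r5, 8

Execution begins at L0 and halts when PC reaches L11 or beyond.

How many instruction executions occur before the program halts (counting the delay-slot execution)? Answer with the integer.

6

#0 sub  $r3, $r6, $r6 ; 0/3/15/0/1/15/3
#1 sub  $r4, $r6, $r0 ; 0/3/15/0/3/15/3
#2 slti  $r3, $r5, 12 ; 0/3/15/0/3/15/3
#3 beq  $r0, $r3, L10 ; 0/3/15/0/3/15/3 ; →target
#4 andi  $r1, $r2, 6 ; 0/6/15/0/3/15/3
#10 addi  $r3, $r5, 8 ; 0/6/15/23/3/15/3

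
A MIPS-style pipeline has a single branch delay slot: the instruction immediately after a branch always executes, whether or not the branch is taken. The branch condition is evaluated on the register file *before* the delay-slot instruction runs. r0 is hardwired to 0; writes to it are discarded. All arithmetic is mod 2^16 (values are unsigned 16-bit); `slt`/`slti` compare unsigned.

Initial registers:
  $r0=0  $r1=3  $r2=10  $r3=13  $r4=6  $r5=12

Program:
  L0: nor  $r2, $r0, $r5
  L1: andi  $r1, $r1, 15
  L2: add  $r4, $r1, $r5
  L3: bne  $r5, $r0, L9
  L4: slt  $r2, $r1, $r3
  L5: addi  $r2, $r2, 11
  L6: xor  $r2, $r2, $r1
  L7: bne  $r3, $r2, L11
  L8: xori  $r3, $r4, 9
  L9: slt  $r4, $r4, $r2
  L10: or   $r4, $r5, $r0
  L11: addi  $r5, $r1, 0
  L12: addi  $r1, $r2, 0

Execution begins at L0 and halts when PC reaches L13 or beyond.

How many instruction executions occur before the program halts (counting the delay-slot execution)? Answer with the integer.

[0] nor  $r2, $r0, $r5  →  {$r0:0, $r1:3, $r2:65523, $r3:13, $r4:6, $r5:12}
[1] andi  $r1, $r1, 15  →  {$r0:0, $r1:3, $r2:65523, $r3:13, $r4:6, $r5:12}
[2] add  $r4, $r1, $r5  →  {$r0:0, $r1:3, $r2:65523, $r3:13, $r4:15, $r5:12}
[3] bne  $r5, $r0, L9  →  {$r0:0, $r1:3, $r2:65523, $r3:13, $r4:15, $r5:12}  ⟨branch taken⟩
[4] slt  $r2, $r1, $r3  →  {$r0:0, $r1:3, $r2:1, $r3:13, $r4:15, $r5:12}
[9] slt  $r4, $r4, $r2  →  {$r0:0, $r1:3, $r2:1, $r3:13, $r4:0, $r5:12}
[10] or   $r4, $r5, $r0  →  {$r0:0, $r1:3, $r2:1, $r3:13, $r4:12, $r5:12}
[11] addi  $r5, $r1, 0  →  {$r0:0, $r1:3, $r2:1, $r3:13, $r4:12, $r5:3}
[12] addi  $r1, $r2, 0  →  {$r0:0, $r1:1, $r2:1, $r3:13, $r4:12, $r5:3}

9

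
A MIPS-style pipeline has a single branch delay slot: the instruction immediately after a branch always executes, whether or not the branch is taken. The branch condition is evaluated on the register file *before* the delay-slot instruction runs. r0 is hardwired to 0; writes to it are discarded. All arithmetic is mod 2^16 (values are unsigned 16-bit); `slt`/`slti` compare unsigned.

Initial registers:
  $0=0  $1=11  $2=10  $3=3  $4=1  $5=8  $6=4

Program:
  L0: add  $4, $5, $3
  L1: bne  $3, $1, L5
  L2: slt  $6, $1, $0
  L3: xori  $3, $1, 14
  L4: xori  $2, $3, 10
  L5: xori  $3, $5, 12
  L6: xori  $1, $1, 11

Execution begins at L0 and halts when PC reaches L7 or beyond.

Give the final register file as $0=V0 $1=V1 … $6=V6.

  step pc=0: add  $4, $5, $3  regs=(0,11,10,3,11,8,4)
  step pc=1: bne  $3, $1, L5  cond=T  regs=(0,11,10,3,11,8,4)
  step pc=2: slt  $6, $1, $0  regs=(0,11,10,3,11,8,0)
  step pc=5: xori  $3, $5, 12  regs=(0,11,10,4,11,8,0)
  step pc=6: xori  $1, $1, 11  regs=(0,0,10,4,11,8,0)

$0=0 $1=0 $2=10 $3=4 $4=11 $5=8 $6=0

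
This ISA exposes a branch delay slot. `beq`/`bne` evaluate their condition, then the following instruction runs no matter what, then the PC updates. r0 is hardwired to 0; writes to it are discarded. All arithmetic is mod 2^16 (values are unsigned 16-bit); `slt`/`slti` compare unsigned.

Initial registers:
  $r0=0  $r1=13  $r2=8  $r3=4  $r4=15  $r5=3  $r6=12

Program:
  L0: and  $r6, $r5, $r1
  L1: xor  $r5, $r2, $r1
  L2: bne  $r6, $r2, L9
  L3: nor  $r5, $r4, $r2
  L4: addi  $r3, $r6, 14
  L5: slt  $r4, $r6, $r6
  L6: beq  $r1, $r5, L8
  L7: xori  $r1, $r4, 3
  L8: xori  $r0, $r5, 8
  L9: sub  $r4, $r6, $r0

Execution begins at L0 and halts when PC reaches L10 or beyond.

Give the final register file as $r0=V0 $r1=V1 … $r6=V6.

#0 and  $r6, $r5, $r1 ; 0/13/8/4/15/3/1
#1 xor  $r5, $r2, $r1 ; 0/13/8/4/15/5/1
#2 bne  $r6, $r2, L9 ; 0/13/8/4/15/5/1 ; →target
#3 nor  $r5, $r4, $r2 ; 0/13/8/4/15/65520/1
#9 sub  $r4, $r6, $r0 ; 0/13/8/4/1/65520/1

$r0=0 $r1=13 $r2=8 $r3=4 $r4=1 $r5=65520 $r6=1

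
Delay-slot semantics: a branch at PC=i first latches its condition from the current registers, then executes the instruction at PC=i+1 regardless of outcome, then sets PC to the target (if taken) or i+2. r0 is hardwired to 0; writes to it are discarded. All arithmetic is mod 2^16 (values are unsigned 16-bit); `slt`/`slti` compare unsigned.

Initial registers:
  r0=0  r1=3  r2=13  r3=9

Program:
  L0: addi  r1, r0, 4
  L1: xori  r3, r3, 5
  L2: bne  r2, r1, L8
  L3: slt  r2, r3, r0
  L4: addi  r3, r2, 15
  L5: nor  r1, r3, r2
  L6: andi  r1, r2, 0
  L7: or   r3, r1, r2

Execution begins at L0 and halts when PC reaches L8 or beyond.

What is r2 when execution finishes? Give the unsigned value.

[0] addi  r1, r0, 4  →  {r0:0, r1:4, r2:13, r3:9}
[1] xori  r3, r3, 5  →  {r0:0, r1:4, r2:13, r3:12}
[2] bne  r2, r1, L8  →  {r0:0, r1:4, r2:13, r3:12}  ⟨branch taken⟩
[3] slt  r2, r3, r0  →  {r0:0, r1:4, r2:0, r3:12}

0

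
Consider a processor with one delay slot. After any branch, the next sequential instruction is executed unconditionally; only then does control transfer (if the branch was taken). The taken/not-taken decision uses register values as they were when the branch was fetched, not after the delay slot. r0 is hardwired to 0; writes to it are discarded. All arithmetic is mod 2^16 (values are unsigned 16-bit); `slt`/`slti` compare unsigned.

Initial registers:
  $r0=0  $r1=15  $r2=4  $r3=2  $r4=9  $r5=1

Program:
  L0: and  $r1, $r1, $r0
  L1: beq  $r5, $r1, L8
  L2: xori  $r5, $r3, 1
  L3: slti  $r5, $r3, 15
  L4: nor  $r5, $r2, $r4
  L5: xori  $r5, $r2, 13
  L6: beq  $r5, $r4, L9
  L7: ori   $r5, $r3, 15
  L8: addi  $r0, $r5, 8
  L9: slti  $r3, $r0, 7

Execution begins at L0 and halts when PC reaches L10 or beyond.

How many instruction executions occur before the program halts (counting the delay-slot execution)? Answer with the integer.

9

PC=0  and  $r1, $r1, $r0     | $r0=0 $r1=0 $r2=4 $r3=2 $r4=9 $r5=1
PC=1  beq  $r5, $r1, L8      | $r0=0 $r1=0 $r2=4 $r3=2 $r4=9 $r5=1  [not taken]
PC=2  xori  $r5, $r3, 1      | $r0=0 $r1=0 $r2=4 $r3=2 $r4=9 $r5=3
PC=3  slti  $r5, $r3, 15     | $r0=0 $r1=0 $r2=4 $r3=2 $r4=9 $r5=1
PC=4  nor  $r5, $r2, $r4     | $r0=0 $r1=0 $r2=4 $r3=2 $r4=9 $r5=65522
PC=5  xori  $r5, $r2, 13     | $r0=0 $r1=0 $r2=4 $r3=2 $r4=9 $r5=9
PC=6  beq  $r5, $r4, L9      | $r0=0 $r1=0 $r2=4 $r3=2 $r4=9 $r5=9  [TAKEN]
PC=7  ori   $r5, $r3, 15     | $r0=0 $r1=0 $r2=4 $r3=2 $r4=9 $r5=15
PC=9  slti  $r3, $r0, 7      | $r0=0 $r1=0 $r2=4 $r3=1 $r4=9 $r5=15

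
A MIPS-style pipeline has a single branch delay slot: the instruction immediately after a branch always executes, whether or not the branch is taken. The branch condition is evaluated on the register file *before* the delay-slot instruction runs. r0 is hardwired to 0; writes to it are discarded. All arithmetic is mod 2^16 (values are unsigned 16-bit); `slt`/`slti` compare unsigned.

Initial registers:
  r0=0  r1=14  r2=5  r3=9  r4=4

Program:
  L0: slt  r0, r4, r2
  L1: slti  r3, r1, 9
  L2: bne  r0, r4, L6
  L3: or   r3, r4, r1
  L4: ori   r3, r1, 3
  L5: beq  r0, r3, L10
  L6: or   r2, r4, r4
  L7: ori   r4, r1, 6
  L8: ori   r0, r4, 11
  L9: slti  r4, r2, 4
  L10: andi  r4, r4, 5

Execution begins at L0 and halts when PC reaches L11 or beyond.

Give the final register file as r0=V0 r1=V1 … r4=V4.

  step pc=0: slt  r0, r4, r2  regs=(0,14,5,9,4)
  step pc=1: slti  r3, r1, 9  regs=(0,14,5,0,4)
  step pc=2: bne  r0, r4, L6  cond=T  regs=(0,14,5,0,4)
  step pc=3: or   r3, r4, r1  regs=(0,14,5,14,4)
  step pc=6: or   r2, r4, r4  regs=(0,14,4,14,4)
  step pc=7: ori   r4, r1, 6  regs=(0,14,4,14,14)
  step pc=8: ori   r0, r4, 11  regs=(0,14,4,14,14)
  step pc=9: slti  r4, r2, 4  regs=(0,14,4,14,0)
  step pc=10: andi  r4, r4, 5  regs=(0,14,4,14,0)

r0=0 r1=14 r2=4 r3=14 r4=0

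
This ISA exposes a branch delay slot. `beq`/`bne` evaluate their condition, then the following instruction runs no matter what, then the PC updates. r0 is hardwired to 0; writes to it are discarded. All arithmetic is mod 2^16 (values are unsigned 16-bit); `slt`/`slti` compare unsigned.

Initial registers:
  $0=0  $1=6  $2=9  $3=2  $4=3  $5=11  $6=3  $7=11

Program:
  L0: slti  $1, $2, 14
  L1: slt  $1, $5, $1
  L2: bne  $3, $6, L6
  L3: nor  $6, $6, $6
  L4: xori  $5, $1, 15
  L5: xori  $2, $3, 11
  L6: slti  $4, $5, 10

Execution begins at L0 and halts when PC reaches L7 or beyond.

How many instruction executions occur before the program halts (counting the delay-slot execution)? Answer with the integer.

5

[0] slti  $1, $2, 14  →  {$0:0, $1:1, $2:9, $3:2, $4:3, $5:11, $6:3, $7:11}
[1] slt  $1, $5, $1  →  {$0:0, $1:0, $2:9, $3:2, $4:3, $5:11, $6:3, $7:11}
[2] bne  $3, $6, L6  →  {$0:0, $1:0, $2:9, $3:2, $4:3, $5:11, $6:3, $7:11}  ⟨branch taken⟩
[3] nor  $6, $6, $6  →  {$0:0, $1:0, $2:9, $3:2, $4:3, $5:11, $6:65532, $7:11}
[6] slti  $4, $5, 10  →  {$0:0, $1:0, $2:9, $3:2, $4:0, $5:11, $6:65532, $7:11}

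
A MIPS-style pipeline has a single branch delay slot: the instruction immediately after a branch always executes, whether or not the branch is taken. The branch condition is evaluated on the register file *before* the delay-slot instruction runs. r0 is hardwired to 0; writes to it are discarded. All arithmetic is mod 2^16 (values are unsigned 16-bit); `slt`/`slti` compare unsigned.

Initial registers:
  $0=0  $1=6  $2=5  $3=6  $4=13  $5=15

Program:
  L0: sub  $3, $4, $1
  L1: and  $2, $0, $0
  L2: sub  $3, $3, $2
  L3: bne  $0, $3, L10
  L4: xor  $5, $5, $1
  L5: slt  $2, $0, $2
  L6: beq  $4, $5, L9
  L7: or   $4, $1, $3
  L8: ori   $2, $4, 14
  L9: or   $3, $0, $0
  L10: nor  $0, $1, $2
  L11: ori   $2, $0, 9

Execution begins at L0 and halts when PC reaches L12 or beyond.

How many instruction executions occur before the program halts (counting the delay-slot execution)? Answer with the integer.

7

[0] sub  $3, $4, $1  →  {$0:0, $1:6, $2:5, $3:7, $4:13, $5:15}
[1] and  $2, $0, $0  →  {$0:0, $1:6, $2:0, $3:7, $4:13, $5:15}
[2] sub  $3, $3, $2  →  {$0:0, $1:6, $2:0, $3:7, $4:13, $5:15}
[3] bne  $0, $3, L10  →  {$0:0, $1:6, $2:0, $3:7, $4:13, $5:15}  ⟨branch taken⟩
[4] xor  $5, $5, $1  →  {$0:0, $1:6, $2:0, $3:7, $4:13, $5:9}
[10] nor  $0, $1, $2  →  {$0:0, $1:6, $2:0, $3:7, $4:13, $5:9}
[11] ori   $2, $0, 9  →  {$0:0, $1:6, $2:9, $3:7, $4:13, $5:9}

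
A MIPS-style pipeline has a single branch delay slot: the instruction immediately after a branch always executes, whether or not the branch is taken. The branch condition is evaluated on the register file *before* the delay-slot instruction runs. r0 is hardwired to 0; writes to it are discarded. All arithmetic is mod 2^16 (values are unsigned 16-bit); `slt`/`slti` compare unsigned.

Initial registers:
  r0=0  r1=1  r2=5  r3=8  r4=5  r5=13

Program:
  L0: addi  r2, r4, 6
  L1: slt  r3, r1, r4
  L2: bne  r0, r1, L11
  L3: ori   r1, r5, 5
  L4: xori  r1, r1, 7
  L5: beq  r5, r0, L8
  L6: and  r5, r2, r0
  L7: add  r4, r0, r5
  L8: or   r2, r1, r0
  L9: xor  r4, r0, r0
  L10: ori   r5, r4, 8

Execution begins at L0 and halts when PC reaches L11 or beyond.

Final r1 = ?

PC=0  addi  r2, r4, 6        | r0=0 r1=1 r2=11 r3=8 r4=5 r5=13
PC=1  slt  r3, r1, r4        | r0=0 r1=1 r2=11 r3=1 r4=5 r5=13
PC=2  bne  r0, r1, L11       | r0=0 r1=1 r2=11 r3=1 r4=5 r5=13  [TAKEN]
PC=3  ori   r1, r5, 5        | r0=0 r1=13 r2=11 r3=1 r4=5 r5=13

13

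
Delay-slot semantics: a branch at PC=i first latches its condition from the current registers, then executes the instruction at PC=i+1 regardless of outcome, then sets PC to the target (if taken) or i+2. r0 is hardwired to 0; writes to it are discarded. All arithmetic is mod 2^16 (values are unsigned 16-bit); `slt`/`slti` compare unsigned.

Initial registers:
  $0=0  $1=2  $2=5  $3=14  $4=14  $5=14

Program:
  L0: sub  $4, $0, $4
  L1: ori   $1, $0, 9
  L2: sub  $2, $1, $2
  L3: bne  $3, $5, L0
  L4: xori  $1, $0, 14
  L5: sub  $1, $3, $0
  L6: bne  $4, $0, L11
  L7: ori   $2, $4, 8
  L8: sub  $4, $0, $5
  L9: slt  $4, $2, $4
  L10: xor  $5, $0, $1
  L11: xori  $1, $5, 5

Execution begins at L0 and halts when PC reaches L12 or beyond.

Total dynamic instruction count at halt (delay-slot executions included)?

9

[0] sub  $4, $0, $4  →  {$0:0, $1:2, $2:5, $3:14, $4:65522, $5:14}
[1] ori   $1, $0, 9  →  {$0:0, $1:9, $2:5, $3:14, $4:65522, $5:14}
[2] sub  $2, $1, $2  →  {$0:0, $1:9, $2:4, $3:14, $4:65522, $5:14}
[3] bne  $3, $5, L0  →  {$0:0, $1:9, $2:4, $3:14, $4:65522, $5:14}  ⟨branch fallthrough⟩
[4] xori  $1, $0, 14  →  {$0:0, $1:14, $2:4, $3:14, $4:65522, $5:14}
[5] sub  $1, $3, $0  →  {$0:0, $1:14, $2:4, $3:14, $4:65522, $5:14}
[6] bne  $4, $0, L11  →  {$0:0, $1:14, $2:4, $3:14, $4:65522, $5:14}  ⟨branch taken⟩
[7] ori   $2, $4, 8  →  {$0:0, $1:14, $2:65530, $3:14, $4:65522, $5:14}
[11] xori  $1, $5, 5  →  {$0:0, $1:11, $2:65530, $3:14, $4:65522, $5:14}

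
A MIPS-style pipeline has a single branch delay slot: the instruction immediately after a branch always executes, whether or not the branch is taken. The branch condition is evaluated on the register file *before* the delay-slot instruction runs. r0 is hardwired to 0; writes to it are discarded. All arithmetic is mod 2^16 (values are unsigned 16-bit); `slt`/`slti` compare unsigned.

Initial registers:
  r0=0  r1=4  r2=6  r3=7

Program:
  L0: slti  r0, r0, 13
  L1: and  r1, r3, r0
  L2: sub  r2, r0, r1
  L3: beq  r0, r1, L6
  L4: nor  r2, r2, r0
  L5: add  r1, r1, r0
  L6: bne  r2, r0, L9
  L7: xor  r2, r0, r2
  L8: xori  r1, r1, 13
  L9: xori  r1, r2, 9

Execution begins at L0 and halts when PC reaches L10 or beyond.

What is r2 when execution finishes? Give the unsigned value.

PC=0  slti  r0, r0, 13       | r0=0 r1=4 r2=6 r3=7
PC=1  and  r1, r3, r0        | r0=0 r1=0 r2=6 r3=7
PC=2  sub  r2, r0, r1        | r0=0 r1=0 r2=0 r3=7
PC=3  beq  r0, r1, L6        | r0=0 r1=0 r2=0 r3=7  [TAKEN]
PC=4  nor  r2, r2, r0        | r0=0 r1=0 r2=65535 r3=7
PC=6  bne  r2, r0, L9        | r0=0 r1=0 r2=65535 r3=7  [TAKEN]
PC=7  xor  r2, r0, r2        | r0=0 r1=0 r2=65535 r3=7
PC=9  xori  r1, r2, 9        | r0=0 r1=65526 r2=65535 r3=7

65535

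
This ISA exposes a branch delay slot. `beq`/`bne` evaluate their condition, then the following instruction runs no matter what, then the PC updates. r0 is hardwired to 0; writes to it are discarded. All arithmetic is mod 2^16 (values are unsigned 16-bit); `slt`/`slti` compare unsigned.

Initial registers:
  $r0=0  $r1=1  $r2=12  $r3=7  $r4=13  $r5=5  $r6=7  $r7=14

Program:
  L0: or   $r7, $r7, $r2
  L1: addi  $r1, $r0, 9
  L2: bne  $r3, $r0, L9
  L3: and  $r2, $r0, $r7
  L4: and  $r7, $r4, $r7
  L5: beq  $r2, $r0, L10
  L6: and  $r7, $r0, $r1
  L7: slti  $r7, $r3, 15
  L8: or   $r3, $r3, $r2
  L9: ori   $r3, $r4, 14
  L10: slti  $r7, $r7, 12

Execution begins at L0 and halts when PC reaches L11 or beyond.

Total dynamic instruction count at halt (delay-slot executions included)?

6

PC=0  or   $r7, $r7, $r2     | $r0=0 $r1=1 $r2=12 $r3=7 $r4=13 $r5=5 $r6=7 $r7=14
PC=1  addi  $r1, $r0, 9      | $r0=0 $r1=9 $r2=12 $r3=7 $r4=13 $r5=5 $r6=7 $r7=14
PC=2  bne  $r3, $r0, L9      | $r0=0 $r1=9 $r2=12 $r3=7 $r4=13 $r5=5 $r6=7 $r7=14  [TAKEN]
PC=3  and  $r2, $r0, $r7     | $r0=0 $r1=9 $r2=0 $r3=7 $r4=13 $r5=5 $r6=7 $r7=14
PC=9  ori   $r3, $r4, 14     | $r0=0 $r1=9 $r2=0 $r3=15 $r4=13 $r5=5 $r6=7 $r7=14
PC=10 slti  $r7, $r7, 12     | $r0=0 $r1=9 $r2=0 $r3=15 $r4=13 $r5=5 $r6=7 $r7=0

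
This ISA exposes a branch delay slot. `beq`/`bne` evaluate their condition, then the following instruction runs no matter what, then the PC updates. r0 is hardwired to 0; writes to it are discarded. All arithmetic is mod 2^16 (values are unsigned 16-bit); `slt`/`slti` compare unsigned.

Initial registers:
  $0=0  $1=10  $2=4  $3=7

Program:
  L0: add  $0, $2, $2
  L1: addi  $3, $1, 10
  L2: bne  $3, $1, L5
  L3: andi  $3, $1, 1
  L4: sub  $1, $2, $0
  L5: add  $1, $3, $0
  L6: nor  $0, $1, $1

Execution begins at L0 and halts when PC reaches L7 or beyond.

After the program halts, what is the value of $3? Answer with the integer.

PC=0  add  $0, $2, $2        | $0=0 $1=10 $2=4 $3=7
PC=1  addi  $3, $1, 10       | $0=0 $1=10 $2=4 $3=20
PC=2  bne  $3, $1, L5        | $0=0 $1=10 $2=4 $3=20  [TAKEN]
PC=3  andi  $3, $1, 1        | $0=0 $1=10 $2=4 $3=0
PC=5  add  $1, $3, $0        | $0=0 $1=0 $2=4 $3=0
PC=6  nor  $0, $1, $1        | $0=0 $1=0 $2=4 $3=0

0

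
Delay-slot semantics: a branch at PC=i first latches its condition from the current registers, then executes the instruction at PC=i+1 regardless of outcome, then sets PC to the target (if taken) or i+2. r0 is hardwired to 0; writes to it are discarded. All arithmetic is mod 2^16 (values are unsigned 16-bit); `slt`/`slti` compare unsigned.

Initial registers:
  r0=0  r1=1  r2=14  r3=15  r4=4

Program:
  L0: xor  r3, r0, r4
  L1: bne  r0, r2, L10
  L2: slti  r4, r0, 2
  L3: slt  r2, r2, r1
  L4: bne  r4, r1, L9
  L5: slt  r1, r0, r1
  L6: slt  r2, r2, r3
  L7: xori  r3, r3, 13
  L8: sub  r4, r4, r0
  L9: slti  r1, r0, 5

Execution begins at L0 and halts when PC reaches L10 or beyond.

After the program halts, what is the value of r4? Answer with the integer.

#0 xor  r3, r0, r4 ; 0/1/14/4/4
#1 bne  r0, r2, L10 ; 0/1/14/4/4 ; →target
#2 slti  r4, r0, 2 ; 0/1/14/4/1

1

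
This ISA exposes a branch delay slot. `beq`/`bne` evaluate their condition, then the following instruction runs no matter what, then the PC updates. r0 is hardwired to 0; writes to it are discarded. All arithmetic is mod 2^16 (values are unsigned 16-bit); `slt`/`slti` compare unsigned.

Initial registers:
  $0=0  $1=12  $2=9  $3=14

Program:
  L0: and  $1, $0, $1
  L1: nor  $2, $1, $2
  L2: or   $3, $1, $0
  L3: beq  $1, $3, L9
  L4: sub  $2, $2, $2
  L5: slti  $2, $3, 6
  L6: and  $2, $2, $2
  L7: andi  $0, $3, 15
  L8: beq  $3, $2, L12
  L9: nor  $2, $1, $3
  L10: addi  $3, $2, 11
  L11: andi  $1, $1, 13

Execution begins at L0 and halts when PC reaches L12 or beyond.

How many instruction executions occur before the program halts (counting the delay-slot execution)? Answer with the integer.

8

[0] and  $1, $0, $1  →  {$0:0, $1:0, $2:9, $3:14}
[1] nor  $2, $1, $2  →  {$0:0, $1:0, $2:65526, $3:14}
[2] or   $3, $1, $0  →  {$0:0, $1:0, $2:65526, $3:0}
[3] beq  $1, $3, L9  →  {$0:0, $1:0, $2:65526, $3:0}  ⟨branch taken⟩
[4] sub  $2, $2, $2  →  {$0:0, $1:0, $2:0, $3:0}
[9] nor  $2, $1, $3  →  {$0:0, $1:0, $2:65535, $3:0}
[10] addi  $3, $2, 11  →  {$0:0, $1:0, $2:65535, $3:10}
[11] andi  $1, $1, 13  →  {$0:0, $1:0, $2:65535, $3:10}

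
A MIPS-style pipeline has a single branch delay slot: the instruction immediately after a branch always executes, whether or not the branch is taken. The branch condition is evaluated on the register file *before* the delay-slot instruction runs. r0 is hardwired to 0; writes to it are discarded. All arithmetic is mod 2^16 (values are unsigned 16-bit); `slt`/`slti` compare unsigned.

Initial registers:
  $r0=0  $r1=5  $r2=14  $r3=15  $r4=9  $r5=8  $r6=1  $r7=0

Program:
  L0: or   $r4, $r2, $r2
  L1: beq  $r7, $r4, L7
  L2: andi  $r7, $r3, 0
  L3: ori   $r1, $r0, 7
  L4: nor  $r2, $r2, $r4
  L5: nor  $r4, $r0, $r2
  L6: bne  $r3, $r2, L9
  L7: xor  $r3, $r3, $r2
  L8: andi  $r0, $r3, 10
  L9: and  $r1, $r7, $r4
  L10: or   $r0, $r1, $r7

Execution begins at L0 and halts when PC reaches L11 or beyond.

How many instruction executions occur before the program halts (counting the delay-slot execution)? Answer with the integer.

  step pc=0: or   $r4, $r2, $r2  regs=(0,5,14,15,14,8,1,0)
  step pc=1: beq  $r7, $r4, L7  cond=F  regs=(0,5,14,15,14,8,1,0)
  step pc=2: andi  $r7, $r3, 0  regs=(0,5,14,15,14,8,1,0)
  step pc=3: ori   $r1, $r0, 7  regs=(0,7,14,15,14,8,1,0)
  step pc=4: nor  $r2, $r2, $r4  regs=(0,7,65521,15,14,8,1,0)
  step pc=5: nor  $r4, $r0, $r2  regs=(0,7,65521,15,14,8,1,0)
  step pc=6: bne  $r3, $r2, L9  cond=T  regs=(0,7,65521,15,14,8,1,0)
  step pc=7: xor  $r3, $r3, $r2  regs=(0,7,65521,65534,14,8,1,0)
  step pc=9: and  $r1, $r7, $r4  regs=(0,0,65521,65534,14,8,1,0)
  step pc=10: or   $r0, $r1, $r7  regs=(0,0,65521,65534,14,8,1,0)

10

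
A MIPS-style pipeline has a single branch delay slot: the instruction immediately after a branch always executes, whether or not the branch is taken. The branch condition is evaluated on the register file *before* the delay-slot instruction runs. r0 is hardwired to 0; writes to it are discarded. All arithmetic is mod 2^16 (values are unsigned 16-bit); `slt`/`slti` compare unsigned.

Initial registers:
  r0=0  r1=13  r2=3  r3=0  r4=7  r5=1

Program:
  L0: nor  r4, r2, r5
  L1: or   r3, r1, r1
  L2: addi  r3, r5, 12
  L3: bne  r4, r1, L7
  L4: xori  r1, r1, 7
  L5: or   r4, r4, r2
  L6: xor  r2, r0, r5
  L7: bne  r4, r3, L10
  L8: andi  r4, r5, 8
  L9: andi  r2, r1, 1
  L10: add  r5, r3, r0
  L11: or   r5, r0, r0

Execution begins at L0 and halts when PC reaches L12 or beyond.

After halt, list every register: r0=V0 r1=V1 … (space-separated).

r0=0 r1=10 r2=3 r3=13 r4=0 r5=0

#0 nor  r4, r2, r5 ; 0/13/3/0/65532/1
#1 or   r3, r1, r1 ; 0/13/3/13/65532/1
#2 addi  r3, r5, 12 ; 0/13/3/13/65532/1
#3 bne  r4, r1, L7 ; 0/13/3/13/65532/1 ; →target
#4 xori  r1, r1, 7 ; 0/10/3/13/65532/1
#7 bne  r4, r3, L10 ; 0/10/3/13/65532/1 ; →target
#8 andi  r4, r5, 8 ; 0/10/3/13/0/1
#10 add  r5, r3, r0 ; 0/10/3/13/0/13
#11 or   r5, r0, r0 ; 0/10/3/13/0/0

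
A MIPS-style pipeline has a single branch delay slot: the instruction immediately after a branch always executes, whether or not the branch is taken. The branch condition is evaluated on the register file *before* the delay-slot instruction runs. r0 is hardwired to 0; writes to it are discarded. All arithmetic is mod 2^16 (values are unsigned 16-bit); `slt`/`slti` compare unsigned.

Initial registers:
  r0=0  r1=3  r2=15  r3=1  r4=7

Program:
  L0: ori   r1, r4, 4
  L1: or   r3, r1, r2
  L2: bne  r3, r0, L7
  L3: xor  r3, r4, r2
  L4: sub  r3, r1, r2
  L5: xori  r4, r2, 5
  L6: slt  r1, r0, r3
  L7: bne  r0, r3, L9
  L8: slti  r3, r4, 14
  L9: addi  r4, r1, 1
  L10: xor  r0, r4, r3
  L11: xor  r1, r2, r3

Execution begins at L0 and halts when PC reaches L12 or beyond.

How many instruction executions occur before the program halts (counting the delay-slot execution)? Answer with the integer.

#0 ori   r1, r4, 4 ; 0/7/15/1/7
#1 or   r3, r1, r2 ; 0/7/15/15/7
#2 bne  r3, r0, L7 ; 0/7/15/15/7 ; →target
#3 xor  r3, r4, r2 ; 0/7/15/8/7
#7 bne  r0, r3, L9 ; 0/7/15/8/7 ; →target
#8 slti  r3, r4, 14 ; 0/7/15/1/7
#9 addi  r4, r1, 1 ; 0/7/15/1/8
#10 xor  r0, r4, r3 ; 0/7/15/1/8
#11 xor  r1, r2, r3 ; 0/14/15/1/8

9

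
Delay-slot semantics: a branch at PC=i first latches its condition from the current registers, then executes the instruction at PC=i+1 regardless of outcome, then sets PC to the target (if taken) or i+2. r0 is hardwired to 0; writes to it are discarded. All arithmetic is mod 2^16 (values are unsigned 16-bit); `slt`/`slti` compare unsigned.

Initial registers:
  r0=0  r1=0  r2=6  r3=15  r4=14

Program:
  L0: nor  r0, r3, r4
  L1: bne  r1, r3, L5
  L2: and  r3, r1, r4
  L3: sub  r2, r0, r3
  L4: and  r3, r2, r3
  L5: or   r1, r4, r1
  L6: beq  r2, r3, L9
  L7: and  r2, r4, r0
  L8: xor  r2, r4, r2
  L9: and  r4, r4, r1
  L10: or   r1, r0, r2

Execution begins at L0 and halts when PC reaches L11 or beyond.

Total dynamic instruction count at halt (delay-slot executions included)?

PC=0  nor  r0, r3, r4        | r0=0 r1=0 r2=6 r3=15 r4=14
PC=1  bne  r1, r3, L5        | r0=0 r1=0 r2=6 r3=15 r4=14  [TAKEN]
PC=2  and  r3, r1, r4        | r0=0 r1=0 r2=6 r3=0 r4=14
PC=5  or   r1, r4, r1        | r0=0 r1=14 r2=6 r3=0 r4=14
PC=6  beq  r2, r3, L9        | r0=0 r1=14 r2=6 r3=0 r4=14  [not taken]
PC=7  and  r2, r4, r0        | r0=0 r1=14 r2=0 r3=0 r4=14
PC=8  xor  r2, r4, r2        | r0=0 r1=14 r2=14 r3=0 r4=14
PC=9  and  r4, r4, r1        | r0=0 r1=14 r2=14 r3=0 r4=14
PC=10 or   r1, r0, r2        | r0=0 r1=14 r2=14 r3=0 r4=14

9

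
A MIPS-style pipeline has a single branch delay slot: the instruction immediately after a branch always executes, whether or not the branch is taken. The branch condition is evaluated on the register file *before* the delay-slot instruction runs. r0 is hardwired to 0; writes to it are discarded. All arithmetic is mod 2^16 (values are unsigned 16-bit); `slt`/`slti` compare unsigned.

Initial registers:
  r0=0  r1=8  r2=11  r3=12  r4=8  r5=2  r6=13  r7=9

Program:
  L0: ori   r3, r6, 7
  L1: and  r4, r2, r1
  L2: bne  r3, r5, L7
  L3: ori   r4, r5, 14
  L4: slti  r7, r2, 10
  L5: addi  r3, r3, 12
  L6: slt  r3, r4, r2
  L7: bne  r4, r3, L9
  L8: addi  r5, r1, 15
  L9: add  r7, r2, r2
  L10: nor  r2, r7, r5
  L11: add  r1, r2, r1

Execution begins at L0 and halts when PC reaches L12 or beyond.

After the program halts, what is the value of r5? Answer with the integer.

PC=0  ori   r3, r6, 7        | r0=0 r1=8 r2=11 r3=15 r4=8 r5=2 r6=13 r7=9
PC=1  and  r4, r2, r1        | r0=0 r1=8 r2=11 r3=15 r4=8 r5=2 r6=13 r7=9
PC=2  bne  r3, r5, L7        | r0=0 r1=8 r2=11 r3=15 r4=8 r5=2 r6=13 r7=9  [TAKEN]
PC=3  ori   r4, r5, 14       | r0=0 r1=8 r2=11 r3=15 r4=14 r5=2 r6=13 r7=9
PC=7  bne  r4, r3, L9        | r0=0 r1=8 r2=11 r3=15 r4=14 r5=2 r6=13 r7=9  [TAKEN]
PC=8  addi  r5, r1, 15       | r0=0 r1=8 r2=11 r3=15 r4=14 r5=23 r6=13 r7=9
PC=9  add  r7, r2, r2        | r0=0 r1=8 r2=11 r3=15 r4=14 r5=23 r6=13 r7=22
PC=10 nor  r2, r7, r5        | r0=0 r1=8 r2=65512 r3=15 r4=14 r5=23 r6=13 r7=22
PC=11 add  r1, r2, r1        | r0=0 r1=65520 r2=65512 r3=15 r4=14 r5=23 r6=13 r7=22

23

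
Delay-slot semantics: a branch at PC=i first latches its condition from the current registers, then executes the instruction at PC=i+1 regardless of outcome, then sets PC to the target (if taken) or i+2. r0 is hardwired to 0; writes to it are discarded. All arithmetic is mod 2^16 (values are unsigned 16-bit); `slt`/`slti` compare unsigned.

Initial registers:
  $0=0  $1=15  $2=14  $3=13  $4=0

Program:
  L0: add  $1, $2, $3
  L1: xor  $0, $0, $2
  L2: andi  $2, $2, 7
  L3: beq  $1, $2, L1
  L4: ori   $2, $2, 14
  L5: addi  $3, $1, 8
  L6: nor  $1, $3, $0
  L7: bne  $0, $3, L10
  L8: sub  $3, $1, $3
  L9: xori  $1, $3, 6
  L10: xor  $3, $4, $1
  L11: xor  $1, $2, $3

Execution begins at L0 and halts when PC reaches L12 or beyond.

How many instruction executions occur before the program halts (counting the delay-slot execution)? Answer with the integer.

11

PC=0  add  $1, $2, $3        | $0=0 $1=27 $2=14 $3=13 $4=0
PC=1  xor  $0, $0, $2        | $0=0 $1=27 $2=14 $3=13 $4=0
PC=2  andi  $2, $2, 7        | $0=0 $1=27 $2=6 $3=13 $4=0
PC=3  beq  $1, $2, L1        | $0=0 $1=27 $2=6 $3=13 $4=0  [not taken]
PC=4  ori   $2, $2, 14       | $0=0 $1=27 $2=14 $3=13 $4=0
PC=5  addi  $3, $1, 8        | $0=0 $1=27 $2=14 $3=35 $4=0
PC=6  nor  $1, $3, $0        | $0=0 $1=65500 $2=14 $3=35 $4=0
PC=7  bne  $0, $3, L10       | $0=0 $1=65500 $2=14 $3=35 $4=0  [TAKEN]
PC=8  sub  $3, $1, $3        | $0=0 $1=65500 $2=14 $3=65465 $4=0
PC=10 xor  $3, $4, $1        | $0=0 $1=65500 $2=14 $3=65500 $4=0
PC=11 xor  $1, $2, $3        | $0=0 $1=65490 $2=14 $3=65500 $4=0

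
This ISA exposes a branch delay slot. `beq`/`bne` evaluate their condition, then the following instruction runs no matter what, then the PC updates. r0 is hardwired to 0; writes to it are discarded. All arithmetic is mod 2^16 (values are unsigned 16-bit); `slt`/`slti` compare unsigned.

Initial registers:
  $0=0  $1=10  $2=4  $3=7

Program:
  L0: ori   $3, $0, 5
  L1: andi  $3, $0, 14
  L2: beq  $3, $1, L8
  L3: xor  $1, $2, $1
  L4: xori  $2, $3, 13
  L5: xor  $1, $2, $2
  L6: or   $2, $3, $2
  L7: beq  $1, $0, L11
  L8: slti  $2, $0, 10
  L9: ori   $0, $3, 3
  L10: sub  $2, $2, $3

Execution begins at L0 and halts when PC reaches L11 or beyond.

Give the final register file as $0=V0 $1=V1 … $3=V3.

PC=0  ori   $3, $0, 5        | $0=0 $1=10 $2=4 $3=5
PC=1  andi  $3, $0, 14       | $0=0 $1=10 $2=4 $3=0
PC=2  beq  $3, $1, L8        | $0=0 $1=10 $2=4 $3=0  [not taken]
PC=3  xor  $1, $2, $1        | $0=0 $1=14 $2=4 $3=0
PC=4  xori  $2, $3, 13       | $0=0 $1=14 $2=13 $3=0
PC=5  xor  $1, $2, $2        | $0=0 $1=0 $2=13 $3=0
PC=6  or   $2, $3, $2        | $0=0 $1=0 $2=13 $3=0
PC=7  beq  $1, $0, L11       | $0=0 $1=0 $2=13 $3=0  [TAKEN]
PC=8  slti  $2, $0, 10       | $0=0 $1=0 $2=1 $3=0

$0=0 $1=0 $2=1 $3=0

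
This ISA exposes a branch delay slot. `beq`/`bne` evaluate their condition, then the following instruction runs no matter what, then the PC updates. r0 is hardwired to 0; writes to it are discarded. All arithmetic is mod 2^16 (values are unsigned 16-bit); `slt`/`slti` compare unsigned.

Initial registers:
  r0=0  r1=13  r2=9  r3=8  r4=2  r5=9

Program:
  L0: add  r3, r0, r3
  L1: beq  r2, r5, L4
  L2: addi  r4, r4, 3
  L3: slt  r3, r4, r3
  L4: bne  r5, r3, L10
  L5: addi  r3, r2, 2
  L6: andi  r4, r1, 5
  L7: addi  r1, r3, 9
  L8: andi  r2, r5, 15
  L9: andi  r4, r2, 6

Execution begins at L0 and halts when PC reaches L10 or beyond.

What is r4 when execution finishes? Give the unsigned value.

5

[0] add  r3, r0, r3  →  {r0:0, r1:13, r2:9, r3:8, r4:2, r5:9}
[1] beq  r2, r5, L4  →  {r0:0, r1:13, r2:9, r3:8, r4:2, r5:9}  ⟨branch taken⟩
[2] addi  r4, r4, 3  →  {r0:0, r1:13, r2:9, r3:8, r4:5, r5:9}
[4] bne  r5, r3, L10  →  {r0:0, r1:13, r2:9, r3:8, r4:5, r5:9}  ⟨branch taken⟩
[5] addi  r3, r2, 2  →  {r0:0, r1:13, r2:9, r3:11, r4:5, r5:9}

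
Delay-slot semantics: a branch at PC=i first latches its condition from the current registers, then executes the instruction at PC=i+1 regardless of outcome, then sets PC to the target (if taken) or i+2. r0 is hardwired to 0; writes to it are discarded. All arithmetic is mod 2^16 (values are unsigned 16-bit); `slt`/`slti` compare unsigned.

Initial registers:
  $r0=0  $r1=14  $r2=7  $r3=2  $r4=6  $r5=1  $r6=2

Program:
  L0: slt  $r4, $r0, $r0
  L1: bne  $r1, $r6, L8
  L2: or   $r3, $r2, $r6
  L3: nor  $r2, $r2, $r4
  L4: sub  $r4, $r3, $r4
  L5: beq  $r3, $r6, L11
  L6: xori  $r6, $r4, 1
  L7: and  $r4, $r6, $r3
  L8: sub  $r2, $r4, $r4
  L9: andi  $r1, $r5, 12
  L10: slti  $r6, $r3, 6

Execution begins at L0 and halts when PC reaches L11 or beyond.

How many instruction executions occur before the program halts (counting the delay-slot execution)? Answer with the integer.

PC=0  slt  $r4, $r0, $r0     | $r0=0 $r1=14 $r2=7 $r3=2 $r4=0 $r5=1 $r6=2
PC=1  bne  $r1, $r6, L8      | $r0=0 $r1=14 $r2=7 $r3=2 $r4=0 $r5=1 $r6=2  [TAKEN]
PC=2  or   $r3, $r2, $r6     | $r0=0 $r1=14 $r2=7 $r3=7 $r4=0 $r5=1 $r6=2
PC=8  sub  $r2, $r4, $r4     | $r0=0 $r1=14 $r2=0 $r3=7 $r4=0 $r5=1 $r6=2
PC=9  andi  $r1, $r5, 12     | $r0=0 $r1=0 $r2=0 $r3=7 $r4=0 $r5=1 $r6=2
PC=10 slti  $r6, $r3, 6      | $r0=0 $r1=0 $r2=0 $r3=7 $r4=0 $r5=1 $r6=0

6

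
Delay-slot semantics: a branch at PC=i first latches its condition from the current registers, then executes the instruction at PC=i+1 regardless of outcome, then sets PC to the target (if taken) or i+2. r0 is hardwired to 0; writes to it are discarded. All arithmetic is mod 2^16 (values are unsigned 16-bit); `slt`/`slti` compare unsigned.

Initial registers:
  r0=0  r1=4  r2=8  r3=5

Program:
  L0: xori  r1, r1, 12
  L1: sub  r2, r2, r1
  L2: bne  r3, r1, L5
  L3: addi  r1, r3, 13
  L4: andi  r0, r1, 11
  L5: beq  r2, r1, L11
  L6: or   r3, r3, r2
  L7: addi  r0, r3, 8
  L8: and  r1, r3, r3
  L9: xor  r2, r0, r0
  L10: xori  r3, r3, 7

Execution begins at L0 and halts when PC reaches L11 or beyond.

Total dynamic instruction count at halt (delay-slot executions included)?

  step pc=0: xori  r1, r1, 12  regs=(0,8,8,5)
  step pc=1: sub  r2, r2, r1  regs=(0,8,0,5)
  step pc=2: bne  r3, r1, L5  cond=T  regs=(0,8,0,5)
  step pc=3: addi  r1, r3, 13  regs=(0,18,0,5)
  step pc=5: beq  r2, r1, L11  cond=F  regs=(0,18,0,5)
  step pc=6: or   r3, r3, r2  regs=(0,18,0,5)
  step pc=7: addi  r0, r3, 8  regs=(0,18,0,5)
  step pc=8: and  r1, r3, r3  regs=(0,5,0,5)
  step pc=9: xor  r2, r0, r0  regs=(0,5,0,5)
  step pc=10: xori  r3, r3, 7  regs=(0,5,0,2)

10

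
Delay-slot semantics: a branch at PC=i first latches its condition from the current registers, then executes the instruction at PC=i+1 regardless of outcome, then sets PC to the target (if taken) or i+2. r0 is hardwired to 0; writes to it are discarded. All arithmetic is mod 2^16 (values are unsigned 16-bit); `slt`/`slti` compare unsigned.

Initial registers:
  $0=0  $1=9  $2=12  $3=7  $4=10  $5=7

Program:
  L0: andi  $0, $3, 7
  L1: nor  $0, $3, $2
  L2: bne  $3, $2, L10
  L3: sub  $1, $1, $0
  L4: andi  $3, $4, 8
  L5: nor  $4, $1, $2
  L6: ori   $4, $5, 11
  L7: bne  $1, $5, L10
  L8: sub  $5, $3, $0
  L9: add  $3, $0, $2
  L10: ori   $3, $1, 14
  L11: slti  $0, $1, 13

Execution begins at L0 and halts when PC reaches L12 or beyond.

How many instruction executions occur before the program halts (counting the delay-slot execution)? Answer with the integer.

6

[0] andi  $0, $3, 7  →  {$0:0, $1:9, $2:12, $3:7, $4:10, $5:7}
[1] nor  $0, $3, $2  →  {$0:0, $1:9, $2:12, $3:7, $4:10, $5:7}
[2] bne  $3, $2, L10  →  {$0:0, $1:9, $2:12, $3:7, $4:10, $5:7}  ⟨branch taken⟩
[3] sub  $1, $1, $0  →  {$0:0, $1:9, $2:12, $3:7, $4:10, $5:7}
[10] ori   $3, $1, 14  →  {$0:0, $1:9, $2:12, $3:15, $4:10, $5:7}
[11] slti  $0, $1, 13  →  {$0:0, $1:9, $2:12, $3:15, $4:10, $5:7}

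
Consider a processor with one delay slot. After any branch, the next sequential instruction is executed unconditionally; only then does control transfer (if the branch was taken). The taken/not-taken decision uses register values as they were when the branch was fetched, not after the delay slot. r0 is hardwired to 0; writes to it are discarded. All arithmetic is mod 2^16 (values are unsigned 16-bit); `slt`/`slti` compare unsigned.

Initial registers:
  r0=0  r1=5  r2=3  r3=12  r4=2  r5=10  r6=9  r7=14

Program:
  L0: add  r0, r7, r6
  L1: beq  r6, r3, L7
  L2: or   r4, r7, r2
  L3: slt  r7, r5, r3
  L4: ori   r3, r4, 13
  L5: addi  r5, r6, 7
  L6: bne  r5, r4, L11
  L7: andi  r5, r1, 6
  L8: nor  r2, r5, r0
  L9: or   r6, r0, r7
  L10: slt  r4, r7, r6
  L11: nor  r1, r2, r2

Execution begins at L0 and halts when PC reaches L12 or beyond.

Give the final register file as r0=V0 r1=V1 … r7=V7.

[0] add  r0, r7, r6  →  {r0:0, r1:5, r2:3, r3:12, r4:2, r5:10, r6:9, r7:14}
[1] beq  r6, r3, L7  →  {r0:0, r1:5, r2:3, r3:12, r4:2, r5:10, r6:9, r7:14}  ⟨branch fallthrough⟩
[2] or   r4, r7, r2  →  {r0:0, r1:5, r2:3, r3:12, r4:15, r5:10, r6:9, r7:14}
[3] slt  r7, r5, r3  →  {r0:0, r1:5, r2:3, r3:12, r4:15, r5:10, r6:9, r7:1}
[4] ori   r3, r4, 13  →  {r0:0, r1:5, r2:3, r3:15, r4:15, r5:10, r6:9, r7:1}
[5] addi  r5, r6, 7  →  {r0:0, r1:5, r2:3, r3:15, r4:15, r5:16, r6:9, r7:1}
[6] bne  r5, r4, L11  →  {r0:0, r1:5, r2:3, r3:15, r4:15, r5:16, r6:9, r7:1}  ⟨branch taken⟩
[7] andi  r5, r1, 6  →  {r0:0, r1:5, r2:3, r3:15, r4:15, r5:4, r6:9, r7:1}
[11] nor  r1, r2, r2  →  {r0:0, r1:65532, r2:3, r3:15, r4:15, r5:4, r6:9, r7:1}

r0=0 r1=65532 r2=3 r3=15 r4=15 r5=4 r6=9 r7=1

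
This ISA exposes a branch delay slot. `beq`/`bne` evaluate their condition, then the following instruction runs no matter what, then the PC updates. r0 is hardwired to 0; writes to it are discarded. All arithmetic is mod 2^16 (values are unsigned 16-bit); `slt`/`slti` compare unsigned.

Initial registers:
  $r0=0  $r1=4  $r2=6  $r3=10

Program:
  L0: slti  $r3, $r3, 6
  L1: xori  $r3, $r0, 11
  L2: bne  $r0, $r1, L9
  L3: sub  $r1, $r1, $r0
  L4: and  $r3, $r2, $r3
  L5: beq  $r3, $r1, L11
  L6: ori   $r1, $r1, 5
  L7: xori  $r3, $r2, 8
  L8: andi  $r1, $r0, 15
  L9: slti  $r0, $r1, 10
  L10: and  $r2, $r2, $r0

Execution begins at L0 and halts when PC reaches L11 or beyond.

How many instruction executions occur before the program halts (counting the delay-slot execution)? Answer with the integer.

#0 slti  $r3, $r3, 6 ; 0/4/6/0
#1 xori  $r3, $r0, 11 ; 0/4/6/11
#2 bne  $r0, $r1, L9 ; 0/4/6/11 ; →target
#3 sub  $r1, $r1, $r0 ; 0/4/6/11
#9 slti  $r0, $r1, 10 ; 0/4/6/11
#10 and  $r2, $r2, $r0 ; 0/4/0/11

6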